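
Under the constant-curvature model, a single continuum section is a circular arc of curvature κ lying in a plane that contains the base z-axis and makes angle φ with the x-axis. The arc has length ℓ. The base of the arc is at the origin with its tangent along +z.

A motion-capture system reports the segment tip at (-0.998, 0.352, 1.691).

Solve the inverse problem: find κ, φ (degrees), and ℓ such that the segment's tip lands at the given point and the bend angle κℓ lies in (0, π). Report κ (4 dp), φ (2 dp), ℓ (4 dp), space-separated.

ρ = √(x²+y²) = √(-0.998² + 0.352²) = 1.05826
φ = atan2(y, x) mod 360° = atan2(0.352, -0.998) = 160.5720°
|p|² = ρ² + z² = 1.05826² + 1.691² = 3.97939
κ = 2ρ / |p|² = 2×1.05826 / 3.97939 = 0.53187
θ = 2·atan2(ρ, z) = 2·atan2(1.05826, 1.691) = 1.11837 rad
ℓ = θ/κ = 1.11837/0.53187 = 2.10272

0.5319 160.57 2.1027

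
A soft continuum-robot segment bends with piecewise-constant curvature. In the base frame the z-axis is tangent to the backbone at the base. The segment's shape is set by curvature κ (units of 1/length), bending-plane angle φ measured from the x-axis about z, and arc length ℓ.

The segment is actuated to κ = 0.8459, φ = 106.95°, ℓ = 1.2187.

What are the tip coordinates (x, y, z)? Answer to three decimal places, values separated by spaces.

-0.167 0.550 1.014

θ = κ·ℓ = 0.8459 × 1.2187 = 1.03090 rad
ρ = (1 − cos θ)/κ = (1 − 0.51405)/0.8459 = 0.57448
z = sin θ / κ = 0.85776/0.8459 = 1.01402
x = ρ cos φ = 0.57448 × cos(106.95°) = -0.16748
y = ρ sin φ = 0.57448 × sin(106.95°) = 0.54952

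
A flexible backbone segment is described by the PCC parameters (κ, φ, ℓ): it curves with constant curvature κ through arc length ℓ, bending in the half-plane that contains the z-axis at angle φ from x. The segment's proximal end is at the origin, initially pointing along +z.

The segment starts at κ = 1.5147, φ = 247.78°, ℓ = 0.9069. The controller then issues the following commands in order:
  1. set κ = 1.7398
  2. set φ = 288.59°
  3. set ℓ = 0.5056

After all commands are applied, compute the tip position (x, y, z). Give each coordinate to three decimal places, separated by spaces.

initial: κ=1.5147, φ=247.78°, ℓ=0.9069
cmd 1: set κ=1.7398 → (κ,φ,ℓ)=(1.7398,247.78°,0.9069) → tip=(-0.2189,-0.5358,0.5748)
cmd 2: set φ=288.59° → (κ,φ,ℓ)=(1.7398,288.59°,0.9069) → tip=(0.1845,-0.5486,0.5748)
cmd 3: set ℓ=0.5056 → (κ,φ,ℓ)=(1.7398,288.59°,0.5056) → tip=(0.0664,-0.1975,0.4429)

0.066 -0.198 0.443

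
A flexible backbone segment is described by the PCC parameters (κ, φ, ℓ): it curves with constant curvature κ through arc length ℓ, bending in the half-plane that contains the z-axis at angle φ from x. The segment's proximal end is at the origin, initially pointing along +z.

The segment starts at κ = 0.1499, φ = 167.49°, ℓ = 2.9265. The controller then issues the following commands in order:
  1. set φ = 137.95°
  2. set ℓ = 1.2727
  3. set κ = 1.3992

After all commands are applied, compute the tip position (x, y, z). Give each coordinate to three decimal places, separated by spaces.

-0.641 0.578 0.699

initial: κ=0.1499, φ=167.49°, ℓ=2.9265
cmd 1: set φ=137.95° → (κ,φ,ℓ)=(0.1499,137.95°,2.9265) → tip=(-0.4691,0.4231,2.8335)
cmd 2: set ℓ=1.2727 → (κ,φ,ℓ)=(0.1499,137.95°,1.2727) → tip=(-0.0899,0.0811,1.2650)
cmd 3: set κ=1.3992 → (κ,φ,ℓ)=(1.3992,137.95°,1.2727) → tip=(-0.6413,0.5785,0.6990)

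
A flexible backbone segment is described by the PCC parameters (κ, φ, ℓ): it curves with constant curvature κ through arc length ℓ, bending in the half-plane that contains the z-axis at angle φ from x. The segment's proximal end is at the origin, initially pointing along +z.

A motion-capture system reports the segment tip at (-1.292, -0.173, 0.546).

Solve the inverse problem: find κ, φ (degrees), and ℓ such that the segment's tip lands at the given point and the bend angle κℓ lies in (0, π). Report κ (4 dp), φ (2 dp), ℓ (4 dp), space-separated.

ρ = √(x²+y²) = √(-1.292² + -0.173²) = 1.30353
φ = atan2(y, x) mod 360° = atan2(-0.173, -1.292) = 187.6266°
|p|² = ρ² + z² = 1.30353² + 0.546² = 1.99731
κ = 2ρ / |p|² = 2×1.30353 / 1.99731 = 1.30529
θ = 2·atan2(ρ, z) = 2·atan2(1.30353, 0.546) = 2.34827 rad
ℓ = θ/κ = 2.34827/1.30529 = 1.79905

1.3053 187.63 1.7990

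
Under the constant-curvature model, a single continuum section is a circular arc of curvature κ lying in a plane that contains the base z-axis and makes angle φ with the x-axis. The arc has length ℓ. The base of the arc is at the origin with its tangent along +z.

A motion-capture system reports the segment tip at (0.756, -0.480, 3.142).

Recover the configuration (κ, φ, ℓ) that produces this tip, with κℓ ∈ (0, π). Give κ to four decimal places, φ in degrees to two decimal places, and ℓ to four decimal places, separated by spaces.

0.1678 327.59 3.3095

ρ = √(x²+y²) = √(0.756² + -0.480²) = 0.89551
φ = atan2(y, x) mod 360° = atan2(-0.480, 0.756) = 327.5877°
|p|² = ρ² + z² = 0.89551² + 3.142² = 10.67410
κ = 2ρ / |p|² = 2×0.89551 / 10.67410 = 0.16779
θ = 2·atan2(ρ, z) = 2·atan2(0.89551, 3.142) = 0.55530 rad
ℓ = θ/κ = 0.55530/0.16779 = 3.30948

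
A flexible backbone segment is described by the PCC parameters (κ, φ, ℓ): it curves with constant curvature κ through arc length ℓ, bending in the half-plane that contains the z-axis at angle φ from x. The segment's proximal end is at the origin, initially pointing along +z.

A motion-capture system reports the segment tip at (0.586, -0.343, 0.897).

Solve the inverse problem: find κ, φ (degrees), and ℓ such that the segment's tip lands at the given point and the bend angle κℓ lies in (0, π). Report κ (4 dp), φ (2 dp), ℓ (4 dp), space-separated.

1.0730 329.66 1.2078

ρ = √(x²+y²) = √(0.586² + -0.343²) = 0.67900
φ = atan2(y, x) mod 360° = atan2(-0.343, 0.586) = 329.6585°
|p|² = ρ² + z² = 0.67900² + 0.897² = 1.26565
κ = 2ρ / |p|² = 2×0.67900 / 1.26565 = 1.07297
θ = 2·atan2(ρ, z) = 2·atan2(0.67900, 0.897) = 1.29590 rad
ℓ = θ/κ = 1.29590/1.07297 = 1.20777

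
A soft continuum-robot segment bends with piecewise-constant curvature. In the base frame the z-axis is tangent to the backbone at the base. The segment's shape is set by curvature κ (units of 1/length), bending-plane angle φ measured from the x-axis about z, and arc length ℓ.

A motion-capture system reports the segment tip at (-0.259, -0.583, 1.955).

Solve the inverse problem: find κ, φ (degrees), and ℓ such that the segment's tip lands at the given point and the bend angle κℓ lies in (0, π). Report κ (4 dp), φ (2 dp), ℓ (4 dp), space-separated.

0.3017 246.05 2.0910

ρ = √(x²+y²) = √(-0.259² + -0.583²) = 0.63794
φ = atan2(y, x) mod 360° = atan2(-0.583, -0.259) = 246.0466°
|p|² = ρ² + z² = 0.63794² + 1.955² = 4.22900
κ = 2ρ / |p|² = 2×0.63794 / 4.22900 = 0.30170
θ = 2·atan2(ρ, z) = 2·atan2(0.63794, 1.955) = 0.63084 rad
ℓ = θ/κ = 0.63084/0.30170 = 2.09095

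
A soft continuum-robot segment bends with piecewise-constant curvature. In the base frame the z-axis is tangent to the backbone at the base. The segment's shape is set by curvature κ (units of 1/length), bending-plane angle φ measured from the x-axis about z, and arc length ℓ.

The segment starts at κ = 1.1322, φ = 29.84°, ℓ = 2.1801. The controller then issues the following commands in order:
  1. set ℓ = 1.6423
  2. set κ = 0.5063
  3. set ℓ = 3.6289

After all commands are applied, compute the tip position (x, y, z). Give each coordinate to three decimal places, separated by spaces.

2.164 1.242 1.905

initial: κ=1.1322, φ=29.84°, ℓ=2.1801
cmd 1: set ℓ=1.6423 → (κ,φ,ℓ)=(1.1322,29.84°,1.6423) → tip=(0.9842,0.5646,0.8467)
cmd 2: set κ=0.5063 → (κ,φ,ℓ)=(0.5063,29.84°,1.6423) → tip=(0.5589,0.3206,1.4595)
cmd 3: set ℓ=3.6289 → (κ,φ,ℓ)=(0.5063,29.84°,3.6289) → tip=(2.1645,1.2416,1.9054)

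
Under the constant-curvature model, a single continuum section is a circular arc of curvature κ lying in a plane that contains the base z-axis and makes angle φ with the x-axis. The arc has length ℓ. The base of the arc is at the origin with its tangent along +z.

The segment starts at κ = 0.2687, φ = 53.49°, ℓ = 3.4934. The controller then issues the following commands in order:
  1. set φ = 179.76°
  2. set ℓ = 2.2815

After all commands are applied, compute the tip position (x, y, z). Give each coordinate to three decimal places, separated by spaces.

-0.678 0.003 2.141

initial: κ=0.2687, φ=53.49°, ℓ=3.4934
cmd 1: set φ=179.76° → (κ,φ,ℓ)=(0.2687,179.76°,3.4934) → tip=(-1.5227,0.0064,3.0025)
cmd 2: set ℓ=2.2815 → (κ,φ,ℓ)=(0.2687,179.76°,2.2815) → tip=(-0.6777,0.0028,2.1413)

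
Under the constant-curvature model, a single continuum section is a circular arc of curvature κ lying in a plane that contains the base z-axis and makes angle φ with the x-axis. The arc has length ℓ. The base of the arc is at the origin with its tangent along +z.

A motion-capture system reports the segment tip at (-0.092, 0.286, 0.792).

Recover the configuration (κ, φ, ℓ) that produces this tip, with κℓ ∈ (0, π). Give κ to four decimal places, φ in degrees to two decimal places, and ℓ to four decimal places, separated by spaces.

ρ = √(x²+y²) = √(-0.092² + 0.286²) = 0.30043
φ = atan2(y, x) mod 360° = atan2(0.286, -0.092) = 107.8319°
|p|² = ρ² + z² = 0.30043² + 0.792² = 0.71752
κ = 2ρ / |p|² = 2×0.30043 / 0.71752 = 0.83742
θ = 2·atan2(ρ, z) = 2·atan2(0.30043, 0.792) = 0.72513 rad
ℓ = θ/κ = 0.72513/0.83742 = 0.86591

0.8374 107.83 0.8659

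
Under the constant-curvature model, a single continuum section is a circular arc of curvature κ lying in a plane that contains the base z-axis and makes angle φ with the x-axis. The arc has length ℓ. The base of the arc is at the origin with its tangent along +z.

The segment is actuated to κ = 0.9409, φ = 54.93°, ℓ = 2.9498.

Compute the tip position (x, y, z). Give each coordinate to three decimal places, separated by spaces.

θ = κ·ℓ = 0.9409 × 2.9498 = 2.77547 rad
ρ = (1 − cos θ)/κ = (1 − -0.93372)/0.9409 = 2.05518
z = sin θ / κ = 0.35800/0.9409 = 0.38049
x = ρ cos φ = 2.05518 × cos(54.93°) = 1.18086
y = ρ sin φ = 2.05518 × sin(54.93°) = 1.68207

1.181 1.682 0.380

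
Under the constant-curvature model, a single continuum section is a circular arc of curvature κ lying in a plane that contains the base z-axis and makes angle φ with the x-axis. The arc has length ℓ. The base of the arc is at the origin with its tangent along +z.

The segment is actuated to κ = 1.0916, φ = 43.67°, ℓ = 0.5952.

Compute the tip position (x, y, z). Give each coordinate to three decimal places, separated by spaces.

0.135 0.129 0.554

θ = κ·ℓ = 1.0916 × 0.5952 = 0.64972 rad
ρ = (1 − cos θ)/κ = (1 − 0.79625)/1.0916 = 0.18665
z = sin θ / κ = 0.60496/1.0916 = 0.55420
x = ρ cos φ = 0.18665 × cos(43.67°) = 0.13501
y = ρ sin φ = 0.18665 × sin(43.67°) = 0.12888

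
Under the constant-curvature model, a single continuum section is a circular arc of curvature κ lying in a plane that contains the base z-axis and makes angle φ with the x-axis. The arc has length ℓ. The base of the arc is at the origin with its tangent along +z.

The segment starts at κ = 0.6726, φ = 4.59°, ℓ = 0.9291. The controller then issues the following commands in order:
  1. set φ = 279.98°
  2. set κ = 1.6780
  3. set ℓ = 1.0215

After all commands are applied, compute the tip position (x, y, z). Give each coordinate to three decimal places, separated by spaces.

initial: κ=0.6726, φ=4.59°, ℓ=0.9291
cmd 1: set φ=279.98° → (κ,φ,ℓ)=(0.6726,279.98°,0.9291) → tip=(0.0487,-0.2767,0.8698)
cmd 2: set κ=1.6780 → (κ,φ,ℓ)=(1.6780,279.98°,0.9291) → tip=(0.1021,-0.5800,0.5959)
cmd 3: set ℓ=1.0215 → (κ,φ,ℓ)=(1.6780,279.98°,1.0215) → tip=(0.1180,-0.6707,0.5898)

0.118 -0.671 0.590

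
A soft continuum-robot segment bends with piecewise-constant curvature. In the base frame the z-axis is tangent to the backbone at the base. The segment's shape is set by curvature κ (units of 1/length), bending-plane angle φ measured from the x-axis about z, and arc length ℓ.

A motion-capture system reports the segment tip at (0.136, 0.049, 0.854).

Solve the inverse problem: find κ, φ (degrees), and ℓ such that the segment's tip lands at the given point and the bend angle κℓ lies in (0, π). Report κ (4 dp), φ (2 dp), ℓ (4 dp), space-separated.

ρ = √(x²+y²) = √(0.136² + 0.049²) = 0.14456
φ = atan2(y, x) mod 360° = atan2(0.049, 0.136) = 19.8138°
|p|² = ρ² + z² = 0.14456² + 0.854² = 0.75021
κ = 2ρ / |p|² = 2×0.14456 / 0.75021 = 0.38538
θ = 2·atan2(ρ, z) = 2·atan2(0.14456, 0.854) = 0.33536 rad
ℓ = θ/κ = 0.33536/0.38538 = 0.87022

0.3854 19.81 0.8702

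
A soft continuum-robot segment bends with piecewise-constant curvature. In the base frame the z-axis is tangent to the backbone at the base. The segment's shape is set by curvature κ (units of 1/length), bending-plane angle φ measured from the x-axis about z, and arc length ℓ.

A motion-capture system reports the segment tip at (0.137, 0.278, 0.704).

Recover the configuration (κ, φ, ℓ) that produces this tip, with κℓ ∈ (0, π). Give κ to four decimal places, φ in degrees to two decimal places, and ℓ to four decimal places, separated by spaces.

1.0476 63.77 0.7917

ρ = √(x²+y²) = √(0.137² + 0.278²) = 0.30992
φ = atan2(y, x) mod 360° = atan2(0.278, 0.137) = 63.7657°
|p|² = ρ² + z² = 0.30992² + 0.704² = 0.59167
κ = 2ρ / |p|² = 2×0.30992 / 0.59167 = 1.04763
θ = 2·atan2(ρ, z) = 2·atan2(0.30992, 0.704) = 0.82940 rad
ℓ = θ/κ = 0.82940/1.04763 = 0.79170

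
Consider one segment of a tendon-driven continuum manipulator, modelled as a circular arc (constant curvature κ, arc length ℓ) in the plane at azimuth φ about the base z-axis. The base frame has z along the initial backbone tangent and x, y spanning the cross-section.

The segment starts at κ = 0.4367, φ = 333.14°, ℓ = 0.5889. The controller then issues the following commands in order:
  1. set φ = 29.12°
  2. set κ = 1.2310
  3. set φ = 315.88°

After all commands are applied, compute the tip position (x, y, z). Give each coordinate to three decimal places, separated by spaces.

0.147 -0.142 0.539

initial: κ=0.4367, φ=333.14°, ℓ=0.5889
cmd 1: set φ=29.12° → (κ,φ,ℓ)=(0.4367,29.12°,0.5889) → tip=(0.0658,0.0366,0.5824)
cmd 2: set κ=1.2310 → (κ,φ,ℓ)=(1.2310,29.12°,0.5889) → tip=(0.1785,0.0994,0.5387)
cmd 3: set φ=315.88° → (κ,φ,ℓ)=(1.2310,315.88°,0.5889) → tip=(0.1466,-0.1422,0.5387)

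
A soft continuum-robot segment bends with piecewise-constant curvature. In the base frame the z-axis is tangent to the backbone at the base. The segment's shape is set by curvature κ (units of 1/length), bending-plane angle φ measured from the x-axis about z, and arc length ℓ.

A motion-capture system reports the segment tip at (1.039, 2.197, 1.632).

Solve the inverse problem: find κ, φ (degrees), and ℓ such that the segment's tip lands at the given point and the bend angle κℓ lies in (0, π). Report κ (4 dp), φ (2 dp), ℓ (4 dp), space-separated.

0.5672 64.69 3.4537

ρ = √(x²+y²) = √(1.039² + 2.197²) = 2.43029
φ = atan2(y, x) mod 360° = atan2(2.197, 1.039) = 64.6897°
|p|² = ρ² + z² = 2.43029² + 1.632² = 8.56975
κ = 2ρ / |p|² = 2×2.43029 / 8.56975 = 0.56718
θ = 2·atan2(ρ, z) = 2·atan2(2.43029, 1.632) = 1.95888 rad
ℓ = θ/κ = 1.95888/0.56718 = 3.45372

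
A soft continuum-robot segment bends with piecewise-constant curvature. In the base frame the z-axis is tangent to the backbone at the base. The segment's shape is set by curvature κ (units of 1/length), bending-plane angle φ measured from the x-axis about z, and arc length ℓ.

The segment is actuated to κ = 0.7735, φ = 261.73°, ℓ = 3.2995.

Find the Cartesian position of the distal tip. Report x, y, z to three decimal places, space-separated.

θ = κ·ℓ = 0.7735 × 3.2995 = 2.55216 rad
ρ = (1 − cos θ)/κ = (1 − -0.83126)/0.7735 = 2.36750
z = sin θ / κ = 0.55589/0.7735 = 0.71866
x = ρ cos φ = 2.36750 × cos(261.73°) = -0.34054
y = ρ sin φ = 2.36750 × sin(261.73°) = -2.34288

-0.341 -2.343 0.719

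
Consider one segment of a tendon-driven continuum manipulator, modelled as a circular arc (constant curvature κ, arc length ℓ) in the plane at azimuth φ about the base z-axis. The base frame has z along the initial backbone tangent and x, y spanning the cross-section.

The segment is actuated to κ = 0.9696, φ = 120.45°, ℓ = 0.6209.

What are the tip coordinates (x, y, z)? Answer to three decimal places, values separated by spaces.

θ = κ·ℓ = 0.9696 × 0.6209 = 0.60202 rad
ρ = (1 − cos θ)/κ = (1 − 0.82419)/0.9696 = 0.18132
z = sin θ / κ = 0.56631/0.9696 = 0.58407
x = ρ cos φ = 0.18132 × cos(120.45°) = -0.09189
y = ρ sin φ = 0.18132 × sin(120.45°) = 0.15631

-0.092 0.156 0.584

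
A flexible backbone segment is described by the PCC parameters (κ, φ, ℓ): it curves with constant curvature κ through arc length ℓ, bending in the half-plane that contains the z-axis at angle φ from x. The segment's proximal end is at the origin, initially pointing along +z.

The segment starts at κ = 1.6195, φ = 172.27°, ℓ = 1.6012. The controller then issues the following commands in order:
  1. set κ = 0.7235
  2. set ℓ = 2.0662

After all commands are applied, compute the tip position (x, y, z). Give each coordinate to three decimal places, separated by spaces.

-1.266 0.172 1.378

initial: κ=1.6195, φ=172.27°, ℓ=1.6012
cmd 1: set κ=0.7235 → (κ,φ,ℓ)=(0.7235,172.27°,1.6012) → tip=(-0.8207,0.1114,1.2663)
cmd 2: set ℓ=2.0662 → (κ,φ,ℓ)=(0.7235,172.27°,2.0662) → tip=(-1.2658,0.1718,1.3782)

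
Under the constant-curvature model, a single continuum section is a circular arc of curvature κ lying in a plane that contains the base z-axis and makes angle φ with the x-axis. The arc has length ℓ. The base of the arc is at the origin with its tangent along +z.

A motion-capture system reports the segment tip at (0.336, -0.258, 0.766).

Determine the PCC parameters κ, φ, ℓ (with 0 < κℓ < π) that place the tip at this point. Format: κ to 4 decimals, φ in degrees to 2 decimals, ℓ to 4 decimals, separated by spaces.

ρ = √(x²+y²) = √(0.336² + -0.258²) = 0.42363
φ = atan2(y, x) mod 360° = atan2(-0.258, 0.336) = 322.4809°
|p|² = ρ² + z² = 0.42363² + 0.766² = 0.76622
κ = 2ρ / |p|² = 2×0.42363 / 0.76622 = 1.10576
θ = 2·atan2(ρ, z) = 2·atan2(0.42363, 0.766) = 1.01035 rad
ℓ = θ/κ = 1.01035/1.10576 = 0.91371

1.1058 322.48 0.9137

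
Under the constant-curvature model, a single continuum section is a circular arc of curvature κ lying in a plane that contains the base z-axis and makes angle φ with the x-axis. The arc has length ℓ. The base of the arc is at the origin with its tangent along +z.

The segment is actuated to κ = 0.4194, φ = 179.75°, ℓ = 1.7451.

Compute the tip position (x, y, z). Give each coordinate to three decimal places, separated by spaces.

-0.611 0.003 1.593

θ = κ·ℓ = 0.4194 × 1.7451 = 0.73189 rad
ρ = (1 − cos θ)/κ = (1 − 0.74391)/0.4194 = 0.61061
z = sin θ / κ = 0.66828/0.4194 = 1.59342
x = ρ cos φ = 0.61061 × cos(179.75°) = -0.61061
y = ρ sin φ = 0.61061 × sin(179.75°) = 0.00266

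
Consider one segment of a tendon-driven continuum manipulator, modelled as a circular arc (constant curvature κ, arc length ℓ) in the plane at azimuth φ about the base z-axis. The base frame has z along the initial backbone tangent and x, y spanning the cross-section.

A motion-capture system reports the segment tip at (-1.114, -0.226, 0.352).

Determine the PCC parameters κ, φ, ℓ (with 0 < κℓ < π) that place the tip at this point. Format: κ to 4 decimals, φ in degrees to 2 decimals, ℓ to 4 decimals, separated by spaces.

1.6055 191.47 1.5826

ρ = √(x²+y²) = √(-1.114² + -0.226²) = 1.13669
φ = atan2(y, x) mod 360° = atan2(-0.226, -1.114) = 191.4681°
|p|² = ρ² + z² = 1.13669² + 0.352² = 1.41598
κ = 2ρ / |p|² = 2×1.13669 / 1.41598 = 1.60553
θ = 2·atan2(ρ, z) = 2·atan2(1.13669, 0.352) = 2.54098 rad
ℓ = θ/κ = 2.54098/1.60553 = 1.58265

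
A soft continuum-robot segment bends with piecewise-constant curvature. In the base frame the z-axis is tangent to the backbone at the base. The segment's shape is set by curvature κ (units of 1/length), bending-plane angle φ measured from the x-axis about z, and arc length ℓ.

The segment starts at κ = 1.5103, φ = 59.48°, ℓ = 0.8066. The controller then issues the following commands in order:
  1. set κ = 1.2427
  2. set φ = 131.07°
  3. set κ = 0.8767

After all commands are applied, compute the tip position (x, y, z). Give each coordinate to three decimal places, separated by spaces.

initial: κ=1.5103, φ=59.48°, ℓ=0.8066
cmd 1: set κ=1.2427 → (κ,φ,ℓ)=(1.2427,59.48°,0.8066) → tip=(0.1887,0.3200,0.6782)
cmd 2: set φ=131.07° → (κ,φ,ℓ)=(1.2427,131.07°,0.8066) → tip=(-0.2441,0.2801,0.6782)
cmd 3: set κ=0.8767 → (κ,φ,ℓ)=(0.8767,131.07°,0.8066) → tip=(-0.1797,0.2062,0.7410)

-0.180 0.206 0.741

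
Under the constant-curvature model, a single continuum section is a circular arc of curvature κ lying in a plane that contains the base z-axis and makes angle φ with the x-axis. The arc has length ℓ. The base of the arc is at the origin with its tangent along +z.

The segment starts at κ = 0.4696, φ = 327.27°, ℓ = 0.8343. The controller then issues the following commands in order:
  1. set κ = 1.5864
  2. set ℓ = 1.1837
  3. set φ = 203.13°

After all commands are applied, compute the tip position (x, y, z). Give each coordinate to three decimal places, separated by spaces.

initial: κ=0.4696, φ=327.27°, ℓ=0.8343
cmd 1: set κ=1.5864 → (κ,φ,ℓ)=(1.5864,327.27°,0.8343) → tip=(0.4005,-0.2574,0.6112)
cmd 2: set ℓ=1.1837 → (κ,φ,ℓ)=(1.5864,327.27°,1.1837) → tip=(0.6905,-0.4438,0.6009)
cmd 3: set φ=203.13° → (κ,φ,ℓ)=(1.5864,203.13°,1.1837) → tip=(-0.7549,-0.3225,0.6009)

-0.755 -0.322 0.601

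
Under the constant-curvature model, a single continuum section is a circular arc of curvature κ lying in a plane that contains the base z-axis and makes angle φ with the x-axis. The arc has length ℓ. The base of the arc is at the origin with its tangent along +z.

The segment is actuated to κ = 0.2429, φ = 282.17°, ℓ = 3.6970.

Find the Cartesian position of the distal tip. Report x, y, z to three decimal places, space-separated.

θ = κ·ℓ = 0.2429 × 3.6970 = 0.89800 rad
ρ = (1 − cos θ)/κ = (1 − 0.62317)/0.2429 = 1.55136
z = sin θ / κ = 0.78208/0.2429 = 3.21977
x = ρ cos φ = 1.55136 × cos(282.17°) = 0.32705
y = ρ sin φ = 1.55136 × sin(282.17°) = -1.51650

0.327 -1.516 3.220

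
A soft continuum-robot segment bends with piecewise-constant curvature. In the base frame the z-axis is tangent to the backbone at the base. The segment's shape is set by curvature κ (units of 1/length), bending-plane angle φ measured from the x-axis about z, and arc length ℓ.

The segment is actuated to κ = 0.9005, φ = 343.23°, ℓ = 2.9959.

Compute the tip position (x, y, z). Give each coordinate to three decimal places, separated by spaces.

2.024 -0.610 0.477

θ = κ·ℓ = 0.9005 × 2.9959 = 2.69781 rad
ρ = (1 − cos θ)/κ = (1 − -0.90313)/0.9005 = 2.11342
z = sin θ / κ = 0.42936/0.9005 = 0.47680
x = ρ cos φ = 2.11342 × cos(343.23°) = 2.02354
y = ρ sin φ = 2.11342 × sin(343.23°) = -0.60979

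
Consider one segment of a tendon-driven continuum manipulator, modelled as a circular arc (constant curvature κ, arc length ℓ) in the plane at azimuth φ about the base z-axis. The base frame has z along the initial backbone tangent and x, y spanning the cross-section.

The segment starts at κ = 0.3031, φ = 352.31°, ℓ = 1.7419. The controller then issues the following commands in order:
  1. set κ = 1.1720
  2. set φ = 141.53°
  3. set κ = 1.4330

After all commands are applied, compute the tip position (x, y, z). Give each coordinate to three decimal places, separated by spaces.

initial: κ=0.3031, φ=352.31°, ℓ=1.7419
cmd 1: set κ=1.1720 → (κ,φ,ℓ)=(1.1720,352.31°,1.7419) → tip=(1.2291,-0.1660,0.7604)
cmd 2: set φ=141.53° → (κ,φ,ℓ)=(1.1720,141.53°,1.7419) → tip=(-0.9710,0.7715,0.7604)
cmd 3: set κ=1.4330 → (κ,φ,ℓ)=(1.4330,141.53°,1.7419) → tip=(-0.9828,0.7809,0.4198)

-0.983 0.781 0.420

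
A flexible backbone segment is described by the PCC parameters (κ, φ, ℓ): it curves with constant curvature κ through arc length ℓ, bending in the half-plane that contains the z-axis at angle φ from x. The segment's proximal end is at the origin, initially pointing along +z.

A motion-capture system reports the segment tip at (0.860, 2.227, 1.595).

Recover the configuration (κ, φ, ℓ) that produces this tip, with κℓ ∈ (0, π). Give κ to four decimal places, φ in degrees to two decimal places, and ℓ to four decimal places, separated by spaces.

0.5792 68.88 3.3900

ρ = √(x²+y²) = √(0.860² + 2.227²) = 2.38728
φ = atan2(y, x) mod 360° = atan2(2.227, 0.860) = 68.8849°
|p|² = ρ² + z² = 2.38728² + 1.595² = 8.24315
κ = 2ρ / |p|² = 2×2.38728 / 8.24315 = 0.57922
θ = 2·atan2(ρ, z) = 2·atan2(2.38728, 1.595) = 1.96357 rad
ℓ = θ/κ = 1.96357/0.57922 = 3.39005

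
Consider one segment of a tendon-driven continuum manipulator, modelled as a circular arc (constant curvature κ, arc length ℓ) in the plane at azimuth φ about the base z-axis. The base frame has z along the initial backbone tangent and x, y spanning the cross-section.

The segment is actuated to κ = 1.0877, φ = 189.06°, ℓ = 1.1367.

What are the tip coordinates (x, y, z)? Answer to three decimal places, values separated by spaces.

-0.610 -0.097 0.868

θ = κ·ℓ = 1.0877 × 1.1367 = 1.23639 rad
ρ = (1 − cos θ)/κ = (1 − 0.32821)/1.0877 = 0.61762
z = sin θ / κ = 0.94460/1.0877 = 0.86844
x = ρ cos φ = 0.61762 × cos(189.06°) = -0.60992
y = ρ sin φ = 0.61762 × sin(189.06°) = -0.09726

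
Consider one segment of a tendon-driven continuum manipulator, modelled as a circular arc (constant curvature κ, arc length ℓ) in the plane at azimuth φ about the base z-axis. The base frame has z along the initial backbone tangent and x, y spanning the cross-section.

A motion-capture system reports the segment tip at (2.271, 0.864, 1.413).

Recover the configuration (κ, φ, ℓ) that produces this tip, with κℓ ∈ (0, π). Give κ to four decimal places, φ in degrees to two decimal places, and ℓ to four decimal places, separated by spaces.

ρ = √(x²+y²) = √(2.271² + 0.864²) = 2.42980
φ = atan2(y, x) mod 360° = atan2(0.864, 2.271) = 20.8293°
|p|² = ρ² + z² = 2.42980² + 1.413² = 7.90051
κ = 2ρ / |p|² = 2×2.42980 / 7.90051 = 0.61510
θ = 2·atan2(ρ, z) = 2·atan2(2.42980, 1.413) = 2.08814 rad
ℓ = θ/κ = 2.08814/0.61510 = 3.39479

0.6151 20.83 3.3948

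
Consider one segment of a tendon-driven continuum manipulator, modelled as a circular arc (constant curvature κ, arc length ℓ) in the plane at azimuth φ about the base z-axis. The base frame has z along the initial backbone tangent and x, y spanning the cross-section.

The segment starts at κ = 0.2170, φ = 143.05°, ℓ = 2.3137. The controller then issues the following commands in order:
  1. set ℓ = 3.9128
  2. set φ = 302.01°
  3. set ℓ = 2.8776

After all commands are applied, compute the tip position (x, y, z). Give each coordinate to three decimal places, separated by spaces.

0.461 -0.737 2.694

initial: κ=0.2170, φ=143.05°, ℓ=2.3137
cmd 1: set ℓ=3.9128 → (κ,φ,ℓ)=(0.2170,143.05°,3.9128) → tip=(-1.2497,0.9400,3.4593)
cmd 2: set φ=302.01° → (κ,φ,ℓ)=(0.2170,302.01°,3.9128) → tip=(0.8289,-1.3260,3.4593)
cmd 3: set ℓ=2.8776 → (κ,φ,ℓ)=(0.2170,302.01°,2.8776) → tip=(0.4610,-0.7374,2.6942)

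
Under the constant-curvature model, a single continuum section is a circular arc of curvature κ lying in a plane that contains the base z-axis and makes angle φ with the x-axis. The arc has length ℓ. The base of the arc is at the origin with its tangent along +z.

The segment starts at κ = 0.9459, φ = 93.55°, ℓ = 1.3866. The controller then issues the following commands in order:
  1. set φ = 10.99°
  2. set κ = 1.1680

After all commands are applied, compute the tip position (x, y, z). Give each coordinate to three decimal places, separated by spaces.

0.881 0.171 0.855

initial: κ=0.9459, φ=93.55°, ℓ=1.3866
cmd 1: set φ=10.99° → (κ,φ,ℓ)=(0.9459,10.99°,1.3866) → tip=(0.7718,0.1499,1.0219)
cmd 2: set κ=1.1680 → (κ,φ,ℓ)=(1.1680,10.99°,1.3866) → tip=(0.8814,0.1712,0.8551)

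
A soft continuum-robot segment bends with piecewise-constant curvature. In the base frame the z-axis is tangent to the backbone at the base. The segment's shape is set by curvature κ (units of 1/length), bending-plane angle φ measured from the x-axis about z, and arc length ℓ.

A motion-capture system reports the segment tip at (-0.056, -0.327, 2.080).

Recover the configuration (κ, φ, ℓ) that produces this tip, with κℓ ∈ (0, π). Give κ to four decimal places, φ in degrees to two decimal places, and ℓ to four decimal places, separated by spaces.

0.1496 260.28 2.1151

ρ = √(x²+y²) = √(-0.056² + -0.327²) = 0.33176
φ = atan2(y, x) mod 360° = atan2(-0.327, -0.056) = 260.2821°
|p|² = ρ² + z² = 0.33176² + 2.080² = 4.43647
κ = 2ρ / |p|² = 2×0.33176 / 4.43647 = 0.14956
θ = 2·atan2(ρ, z) = 2·atan2(0.33176, 2.080) = 0.31634 rad
ℓ = θ/κ = 0.31634/0.14956 = 2.11510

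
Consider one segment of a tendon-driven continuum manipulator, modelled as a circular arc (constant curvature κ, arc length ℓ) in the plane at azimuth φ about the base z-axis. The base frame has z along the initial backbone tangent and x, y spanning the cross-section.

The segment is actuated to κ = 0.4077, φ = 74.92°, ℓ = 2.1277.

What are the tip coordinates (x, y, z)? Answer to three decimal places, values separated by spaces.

θ = κ·ℓ = 0.4077 × 2.1277 = 0.86746 rad
ρ = (1 − cos θ)/κ = (1 − 0.64676)/0.4077 = 0.86641
z = sin θ / κ = 0.76269/0.4077 = 1.87072
x = ρ cos φ = 0.86641 × cos(74.92°) = 0.22541
y = ρ sin φ = 0.86641 × sin(74.92°) = 0.83658

0.225 0.837 1.871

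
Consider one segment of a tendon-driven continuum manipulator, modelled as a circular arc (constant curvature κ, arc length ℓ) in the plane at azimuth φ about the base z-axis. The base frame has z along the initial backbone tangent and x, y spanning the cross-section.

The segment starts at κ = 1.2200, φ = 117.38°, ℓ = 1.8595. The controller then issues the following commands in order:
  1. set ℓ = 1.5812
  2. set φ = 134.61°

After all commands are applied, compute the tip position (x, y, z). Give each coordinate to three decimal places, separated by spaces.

initial: κ=1.2200, φ=117.38°, ℓ=1.8595
cmd 1: set ℓ=1.5812 → (κ,φ,ℓ)=(1.2200,117.38°,1.5812) → tip=(-0.5091,0.9831,0.7676)
cmd 2: set φ=134.61° → (κ,φ,ℓ)=(1.2200,134.61°,1.5812) → tip=(-0.7775,0.7881,0.7676)

-0.777 0.788 0.768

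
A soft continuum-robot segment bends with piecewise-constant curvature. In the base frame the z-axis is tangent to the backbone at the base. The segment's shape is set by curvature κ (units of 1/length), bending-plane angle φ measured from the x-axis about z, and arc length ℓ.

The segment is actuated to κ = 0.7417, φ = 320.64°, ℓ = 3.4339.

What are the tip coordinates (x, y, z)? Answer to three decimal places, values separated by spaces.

1.906 -1.563 0.755

θ = κ·ℓ = 0.7417 × 3.4339 = 2.54692 rad
ρ = (1 − cos θ)/κ = (1 − -0.82833)/0.7417 = 2.46506
z = sin θ / κ = 0.56023/0.7417 = 0.75534
x = ρ cos φ = 2.46506 × cos(320.64°) = 1.90593
y = ρ sin φ = 2.46506 × sin(320.64°) = -1.56332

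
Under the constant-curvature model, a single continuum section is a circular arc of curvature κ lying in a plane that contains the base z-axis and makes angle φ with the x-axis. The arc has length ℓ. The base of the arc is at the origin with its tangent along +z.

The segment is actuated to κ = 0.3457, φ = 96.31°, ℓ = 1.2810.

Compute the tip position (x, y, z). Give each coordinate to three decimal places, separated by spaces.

-0.031 0.277 1.240

θ = κ·ℓ = 0.3457 × 1.2810 = 0.44284 rad
ρ = (1 − cos θ)/κ = (1 − 0.90354)/0.3457 = 0.27903
z = sin θ / κ = 0.42851/0.3457 = 1.23954
x = ρ cos φ = 0.27903 × cos(96.31°) = -0.03067
y = ρ sin φ = 0.27903 × sin(96.31°) = 0.27734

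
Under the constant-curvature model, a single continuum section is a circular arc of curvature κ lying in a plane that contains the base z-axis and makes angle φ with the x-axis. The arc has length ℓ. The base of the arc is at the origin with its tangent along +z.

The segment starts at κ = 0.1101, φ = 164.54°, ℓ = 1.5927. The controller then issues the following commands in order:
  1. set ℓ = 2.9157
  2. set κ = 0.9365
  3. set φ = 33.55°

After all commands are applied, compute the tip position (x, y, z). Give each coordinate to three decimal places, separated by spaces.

1.706 1.131 0.427

initial: κ=0.1101, φ=164.54°, ℓ=1.5927
cmd 1: set ℓ=2.9157 → (κ,φ,ℓ)=(0.1101,164.54°,2.9157) → tip=(-0.4472,0.1237,2.8659)
cmd 2: set κ=0.9365 → (κ,φ,ℓ)=(0.9365,164.54°,2.9157) → tip=(-1.9726,0.5456,0.4267)
cmd 3: set φ=33.55° → (κ,φ,ℓ)=(0.9365,33.55°,2.9157) → tip=(1.7057,1.1311,0.4267)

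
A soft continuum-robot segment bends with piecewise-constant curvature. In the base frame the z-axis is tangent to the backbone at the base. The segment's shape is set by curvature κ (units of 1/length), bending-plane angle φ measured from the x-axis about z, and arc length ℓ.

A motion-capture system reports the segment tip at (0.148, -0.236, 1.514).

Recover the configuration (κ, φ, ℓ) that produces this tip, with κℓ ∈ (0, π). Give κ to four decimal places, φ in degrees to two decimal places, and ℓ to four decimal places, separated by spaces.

ρ = √(x²+y²) = √(0.148² + -0.236²) = 0.27857
φ = atan2(y, x) mod 360° = atan2(-0.236, 0.148) = 302.0926°
|p|² = ρ² + z² = 0.27857² + 1.514² = 2.36980
κ = 2ρ / |p|² = 2×0.27857 / 2.36980 = 0.23510
θ = 2·atan2(ρ, z) = 2·atan2(0.27857, 1.514) = 0.36392 rad
ℓ = θ/κ = 0.36392/0.23510 = 1.54794

0.2351 302.09 1.5479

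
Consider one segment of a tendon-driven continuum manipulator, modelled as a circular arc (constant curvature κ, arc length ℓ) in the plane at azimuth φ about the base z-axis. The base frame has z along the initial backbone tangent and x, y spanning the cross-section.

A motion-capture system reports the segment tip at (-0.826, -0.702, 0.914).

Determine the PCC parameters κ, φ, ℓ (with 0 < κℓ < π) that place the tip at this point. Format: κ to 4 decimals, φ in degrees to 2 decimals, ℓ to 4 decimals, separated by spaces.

ρ = √(x²+y²) = √(-0.826² + -0.702²) = 1.08401
φ = atan2(y, x) mod 360° = atan2(-0.702, -0.826) = 220.3605°
|p|² = ρ² + z² = 1.08401² + 0.914² = 2.01048
κ = 2ρ / |p|² = 2×1.08401 / 2.01048 = 1.07836
θ = 2·atan2(ρ, z) = 2·atan2(1.08401, 0.914) = 1.74057 rad
ℓ = θ/κ = 1.74057/1.07836 = 1.61408

1.0784 220.36 1.6141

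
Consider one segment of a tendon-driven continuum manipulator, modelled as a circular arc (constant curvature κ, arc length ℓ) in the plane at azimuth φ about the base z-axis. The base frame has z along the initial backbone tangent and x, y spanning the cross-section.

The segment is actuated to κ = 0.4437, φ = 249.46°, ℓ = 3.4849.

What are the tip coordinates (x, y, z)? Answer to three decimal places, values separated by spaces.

-0.771 -2.059 2.253

θ = κ·ℓ = 0.4437 × 3.4849 = 1.54625 rad
ρ = (1 − cos θ)/κ = (1 − 0.02454)/0.4437 = 2.19846
z = sin θ / κ = 0.99970/0.4437 = 2.25310
x = ρ cos φ = 2.19846 × cos(249.46°) = -0.77135
y = ρ sin φ = 2.19846 × sin(249.46°) = -2.05870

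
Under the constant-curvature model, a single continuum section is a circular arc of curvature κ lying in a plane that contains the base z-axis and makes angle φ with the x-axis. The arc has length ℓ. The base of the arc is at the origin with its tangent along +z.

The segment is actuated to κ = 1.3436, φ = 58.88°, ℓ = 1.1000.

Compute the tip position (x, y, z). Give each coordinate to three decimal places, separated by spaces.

0.349 0.578 0.741

θ = κ·ℓ = 1.3436 × 1.1000 = 1.47796 rad
ρ = (1 − cos θ)/κ = (1 − 0.09270)/1.3436 = 0.67527
z = sin θ / κ = 0.99569/1.3436 = 0.74106
x = ρ cos φ = 0.67527 × cos(58.88°) = 0.34900
y = ρ sin φ = 0.67527 × sin(58.88°) = 0.57809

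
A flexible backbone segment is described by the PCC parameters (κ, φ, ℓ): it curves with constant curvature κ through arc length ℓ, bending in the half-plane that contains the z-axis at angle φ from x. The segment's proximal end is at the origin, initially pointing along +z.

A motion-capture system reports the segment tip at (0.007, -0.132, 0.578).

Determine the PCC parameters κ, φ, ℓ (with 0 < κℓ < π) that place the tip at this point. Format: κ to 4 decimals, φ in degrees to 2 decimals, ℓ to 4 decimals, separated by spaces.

ρ = √(x²+y²) = √(0.007² + -0.132²) = 0.13219
φ = atan2(y, x) mod 360° = atan2(-0.132, 0.007) = 273.0356°
|p|² = ρ² + z² = 0.13219² + 0.578² = 0.35156
κ = 2ρ / |p|² = 2×0.13219 / 0.35156 = 0.75200
θ = 2·atan2(ρ, z) = 2·atan2(0.13219, 0.578) = 0.44966 rad
ℓ = θ/κ = 0.44966/0.75200 = 0.59795

0.7520 273.04 0.5979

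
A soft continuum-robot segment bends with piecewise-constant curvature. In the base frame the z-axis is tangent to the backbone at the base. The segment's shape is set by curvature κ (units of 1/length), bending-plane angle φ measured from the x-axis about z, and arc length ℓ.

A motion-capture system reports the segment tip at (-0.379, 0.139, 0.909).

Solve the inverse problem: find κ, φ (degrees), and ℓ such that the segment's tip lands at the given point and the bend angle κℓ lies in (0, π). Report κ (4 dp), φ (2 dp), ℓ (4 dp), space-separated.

0.8162 159.86 1.0242

ρ = √(x²+y²) = √(-0.379² + 0.139²) = 0.40369
φ = atan2(y, x) mod 360° = atan2(0.139, -0.379) = 159.8593°
|p|² = ρ² + z² = 0.40369² + 0.909² = 0.98924
κ = 2ρ / |p|² = 2×0.40369 / 0.98924 = 0.81615
θ = 2·atan2(ρ, z) = 2·atan2(0.40369, 0.909) = 0.83587 rad
ℓ = θ/κ = 0.83587/0.81615 = 1.02416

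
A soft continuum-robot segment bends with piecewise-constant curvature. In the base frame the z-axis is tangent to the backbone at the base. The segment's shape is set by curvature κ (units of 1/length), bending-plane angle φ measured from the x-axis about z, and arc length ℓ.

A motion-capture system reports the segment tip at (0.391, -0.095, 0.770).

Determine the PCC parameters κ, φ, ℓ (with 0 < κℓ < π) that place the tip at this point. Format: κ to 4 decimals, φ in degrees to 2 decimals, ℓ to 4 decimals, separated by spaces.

ρ = √(x²+y²) = √(0.391² + -0.095²) = 0.40238
φ = atan2(y, x) mod 360° = atan2(-0.095, 0.391) = 346.3437°
|p|² = ρ² + z² = 0.40238² + 0.770² = 0.75481
κ = 2ρ / |p|² = 2×0.40238 / 0.75481 = 1.06617
θ = 2·atan2(ρ, z) = 2·atan2(0.40238, 0.770) = 0.96307 rad
ℓ = θ/κ = 0.96307/1.06617 = 0.90330

1.0662 346.34 0.9033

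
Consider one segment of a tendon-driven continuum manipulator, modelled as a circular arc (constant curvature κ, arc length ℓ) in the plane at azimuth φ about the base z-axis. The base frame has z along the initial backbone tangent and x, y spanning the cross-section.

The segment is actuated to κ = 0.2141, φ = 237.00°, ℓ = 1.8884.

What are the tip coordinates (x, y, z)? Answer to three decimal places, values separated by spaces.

θ = κ·ℓ = 0.2141 × 1.8884 = 0.40431 rad
ρ = (1 − cos θ)/κ = (1 − 0.91938)/0.2141 = 0.37657
z = sin θ / κ = 0.39338/0.2141 = 1.83737
x = ρ cos φ = 0.37657 × cos(237.00°) = -0.20510
y = ρ sin φ = 0.37657 × sin(237.00°) = -0.31582

-0.205 -0.316 1.837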